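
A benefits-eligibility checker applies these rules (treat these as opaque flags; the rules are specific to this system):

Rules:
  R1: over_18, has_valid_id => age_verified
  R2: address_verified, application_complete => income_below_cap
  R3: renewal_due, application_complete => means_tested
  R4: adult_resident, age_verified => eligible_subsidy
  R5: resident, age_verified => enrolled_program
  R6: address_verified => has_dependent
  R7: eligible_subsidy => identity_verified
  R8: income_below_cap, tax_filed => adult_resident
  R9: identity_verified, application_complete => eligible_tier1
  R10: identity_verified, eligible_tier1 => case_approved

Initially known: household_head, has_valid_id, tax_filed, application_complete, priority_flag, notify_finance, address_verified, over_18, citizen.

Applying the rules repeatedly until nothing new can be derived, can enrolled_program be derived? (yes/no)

Round 1: R1 [over_18, has_valid_id => age_verified]; R2 [address_verified, application_complete => income_below_cap]; R6 [address_verified => has_dependent]. New: age_verified, income_below_cap, has_dependent.
Round 2: R8 [income_below_cap, tax_filed => adult_resident]. New: adult_resident.
Round 3: R4 [adult_resident, age_verified => eligible_subsidy]. New: eligible_subsidy.
Round 4: R7 [eligible_subsidy => identity_verified]. New: identity_verified.
Round 5: R9 [identity_verified, application_complete => eligible_tier1]. New: eligible_tier1.
Round 6: R10 [identity_verified, eligible_tier1 => case_approved]. New: case_approved.
Fixed point reached. enrolled_program is concluded only by R5; R5 needs resident (never derived).

no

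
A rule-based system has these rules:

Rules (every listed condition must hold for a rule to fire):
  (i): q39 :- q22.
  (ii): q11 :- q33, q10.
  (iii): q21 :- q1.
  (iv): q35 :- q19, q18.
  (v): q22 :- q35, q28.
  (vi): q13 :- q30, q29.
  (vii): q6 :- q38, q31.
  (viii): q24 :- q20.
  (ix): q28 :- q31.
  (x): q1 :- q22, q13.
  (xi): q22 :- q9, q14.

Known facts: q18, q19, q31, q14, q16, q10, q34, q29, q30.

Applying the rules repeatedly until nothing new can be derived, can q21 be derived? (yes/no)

Round 1 — (iv), (vi), (ix), derive q35, q13, q28.
Round 2 — (v), derive q22.
Round 3 — (i), (x), derive q39, q1.
Round 4 — (iii), derive q21.
q21 appears in round 4, so it is derivable.

yes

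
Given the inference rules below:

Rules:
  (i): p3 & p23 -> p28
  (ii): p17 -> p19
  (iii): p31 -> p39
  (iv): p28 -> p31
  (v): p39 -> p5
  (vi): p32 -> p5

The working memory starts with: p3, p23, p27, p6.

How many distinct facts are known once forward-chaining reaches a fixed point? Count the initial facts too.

[1] (i) [p3 & p23 -> p28]. ⇒ new: p28.
[2] (iv) [p28 -> p31]. ⇒ new: p31.
[3] (iii) [p31 -> p39]. ⇒ new: p39.
[4] (v) [p39 -> p5]. ⇒ new: p5.
Closure: {p23, p27, p28, p3, p31, p39, p5, p6} — 8 facts.

8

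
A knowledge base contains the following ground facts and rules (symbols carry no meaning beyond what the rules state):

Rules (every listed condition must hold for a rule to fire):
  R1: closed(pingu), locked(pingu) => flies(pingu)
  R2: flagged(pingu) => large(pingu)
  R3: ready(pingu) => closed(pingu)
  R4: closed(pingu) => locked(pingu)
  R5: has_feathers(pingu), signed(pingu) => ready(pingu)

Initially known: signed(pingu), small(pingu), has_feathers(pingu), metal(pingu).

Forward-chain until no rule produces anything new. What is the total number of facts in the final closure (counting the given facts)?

Round 1: R5 [has_feathers(pingu), signed(pingu) => ready(pingu)]. Adds ready(pingu).
Round 2: R3 [ready(pingu) => closed(pingu)]. Adds closed(pingu).
Round 3: R4 [closed(pingu) => locked(pingu)]. Adds locked(pingu).
Round 4: R1 [closed(pingu), locked(pingu) => flies(pingu)]. Adds flies(pingu).
Closure: {closed(pingu), flies(pingu), has_feathers(pingu), locked(pingu), metal(pingu), ready(pingu), signed(pingu), small(pingu)} — 8 facts.

8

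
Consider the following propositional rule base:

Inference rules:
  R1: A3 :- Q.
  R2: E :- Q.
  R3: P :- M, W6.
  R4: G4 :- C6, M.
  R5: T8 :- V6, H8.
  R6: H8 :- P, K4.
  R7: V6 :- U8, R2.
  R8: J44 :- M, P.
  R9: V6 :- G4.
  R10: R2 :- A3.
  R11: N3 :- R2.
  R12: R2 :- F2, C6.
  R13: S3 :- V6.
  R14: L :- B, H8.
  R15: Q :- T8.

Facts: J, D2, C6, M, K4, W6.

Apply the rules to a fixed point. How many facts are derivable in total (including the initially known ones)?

18

Round 1: R3 [P :- M, W6.]; R4 [G4 :- C6, M.]. New: P, G4.
Round 2: R6 [H8 :- P, K4.]; R8 [J44 :- M, P.]; R9 [V6 :- G4.]. New: H8, J44, V6.
Round 3: R5 [T8 :- V6, H8.]; R13 [S3 :- V6.]. New: T8, S3.
Round 4: R15 [Q :- T8.]. New: Q.
Round 5: R1 [A3 :- Q.]; R2 [E :- Q.]. New: A3, E.
Round 6: R10 [R2 :- A3.]. New: R2.
Round 7: R11 [N3 :- R2.]. New: N3.
Closure: {A3, C6, D2, E, G4, H8, J, J44, K4, M, N3, P, Q, R2, S3, T8, V6, W6} — 18 facts.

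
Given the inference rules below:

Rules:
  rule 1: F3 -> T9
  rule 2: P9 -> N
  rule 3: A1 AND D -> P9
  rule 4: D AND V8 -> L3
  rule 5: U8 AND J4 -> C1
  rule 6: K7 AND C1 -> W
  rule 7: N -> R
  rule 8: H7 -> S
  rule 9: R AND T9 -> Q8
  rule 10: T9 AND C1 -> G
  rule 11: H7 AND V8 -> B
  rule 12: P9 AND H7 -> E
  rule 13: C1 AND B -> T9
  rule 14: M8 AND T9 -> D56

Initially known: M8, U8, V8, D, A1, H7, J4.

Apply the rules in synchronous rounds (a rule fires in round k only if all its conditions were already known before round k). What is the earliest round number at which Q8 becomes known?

4

Round 1 — rule 3, rule 4, rule 5, rule 8, rule 11, derive P9, L3, C1, S, B.
Round 2 — rule 2, rule 12, rule 13, derive N, E, T9.
Round 3 — rule 7, rule 10, rule 14, derive R, G, D56.
Round 4 — rule 9, derive Q8.
Q8 first appears in round 4.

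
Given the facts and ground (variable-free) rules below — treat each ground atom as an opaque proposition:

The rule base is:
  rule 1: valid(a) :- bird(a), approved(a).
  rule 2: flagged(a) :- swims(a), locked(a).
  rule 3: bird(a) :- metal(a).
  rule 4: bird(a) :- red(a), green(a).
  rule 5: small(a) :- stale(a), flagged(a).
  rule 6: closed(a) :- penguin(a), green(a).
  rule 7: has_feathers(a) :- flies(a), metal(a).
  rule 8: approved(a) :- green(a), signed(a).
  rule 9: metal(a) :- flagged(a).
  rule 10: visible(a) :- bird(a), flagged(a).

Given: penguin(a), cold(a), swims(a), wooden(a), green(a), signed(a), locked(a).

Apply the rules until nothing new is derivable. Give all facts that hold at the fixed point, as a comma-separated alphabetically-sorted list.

approved(a), bird(a), closed(a), cold(a), flagged(a), green(a), locked(a), metal(a), penguin(a), signed(a), swims(a), valid(a), visible(a), wooden(a)

Round 1 fires rule 2, rule 6, rule 8, giving flagged(a), closed(a), approved(a).
Round 2 fires rule 9, giving metal(a).
Round 3 fires rule 3, giving bird(a).
Round 4 fires rule 1, rule 10, giving valid(a), visible(a).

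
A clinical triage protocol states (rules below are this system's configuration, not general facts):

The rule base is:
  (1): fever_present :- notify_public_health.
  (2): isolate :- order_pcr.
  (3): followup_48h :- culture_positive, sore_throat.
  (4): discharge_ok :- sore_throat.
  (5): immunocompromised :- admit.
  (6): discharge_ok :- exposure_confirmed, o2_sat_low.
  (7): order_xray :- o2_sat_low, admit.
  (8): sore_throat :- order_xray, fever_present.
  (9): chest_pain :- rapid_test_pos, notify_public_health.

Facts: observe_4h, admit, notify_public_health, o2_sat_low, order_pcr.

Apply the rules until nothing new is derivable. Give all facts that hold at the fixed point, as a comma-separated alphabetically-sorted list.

admit, discharge_ok, fever_present, immunocompromised, isolate, notify_public_health, o2_sat_low, observe_4h, order_pcr, order_xray, sore_throat

Round 1: (1) [fever_present :- notify_public_health.]; (2) [isolate :- order_pcr.]; (5) [immunocompromised :- admit.]; (7) [order_xray :- o2_sat_low, admit.]. New: fever_present, isolate, immunocompromised, order_xray.
Round 2: (8) [sore_throat :- order_xray, fever_present.]. New: sore_throat.
Round 3: (4) [discharge_ok :- sore_throat.]. New: discharge_ok.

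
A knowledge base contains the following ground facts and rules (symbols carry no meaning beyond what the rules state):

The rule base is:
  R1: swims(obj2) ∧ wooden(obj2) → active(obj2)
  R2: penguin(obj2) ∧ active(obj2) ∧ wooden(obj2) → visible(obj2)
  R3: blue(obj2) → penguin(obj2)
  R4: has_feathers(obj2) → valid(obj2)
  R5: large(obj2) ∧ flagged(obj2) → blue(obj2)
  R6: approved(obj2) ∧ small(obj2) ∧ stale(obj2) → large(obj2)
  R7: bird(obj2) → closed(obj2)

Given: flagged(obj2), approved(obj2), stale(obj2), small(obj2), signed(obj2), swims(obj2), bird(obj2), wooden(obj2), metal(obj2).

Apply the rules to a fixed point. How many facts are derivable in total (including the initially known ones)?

15

Round 1: R1 [swims(obj2) ∧ wooden(obj2) → active(obj2)]; R6 [approved(obj2) ∧ small(obj2) ∧ stale(obj2) → large(obj2)]; R7 [bird(obj2) → closed(obj2)]. New: active(obj2), large(obj2), closed(obj2).
Round 2: R5 [large(obj2) ∧ flagged(obj2) → blue(obj2)]. New: blue(obj2).
Round 3: R3 [blue(obj2) → penguin(obj2)]. New: penguin(obj2).
Round 4: R2 [penguin(obj2) ∧ active(obj2) ∧ wooden(obj2) → visible(obj2)]. New: visible(obj2).
Closure: {active(obj2), approved(obj2), bird(obj2), blue(obj2), closed(obj2), flagged(obj2), large(obj2), metal(obj2), penguin(obj2), signed(obj2), small(obj2), stale(obj2), swims(obj2), visible(obj2), wooden(obj2)} — 15 facts.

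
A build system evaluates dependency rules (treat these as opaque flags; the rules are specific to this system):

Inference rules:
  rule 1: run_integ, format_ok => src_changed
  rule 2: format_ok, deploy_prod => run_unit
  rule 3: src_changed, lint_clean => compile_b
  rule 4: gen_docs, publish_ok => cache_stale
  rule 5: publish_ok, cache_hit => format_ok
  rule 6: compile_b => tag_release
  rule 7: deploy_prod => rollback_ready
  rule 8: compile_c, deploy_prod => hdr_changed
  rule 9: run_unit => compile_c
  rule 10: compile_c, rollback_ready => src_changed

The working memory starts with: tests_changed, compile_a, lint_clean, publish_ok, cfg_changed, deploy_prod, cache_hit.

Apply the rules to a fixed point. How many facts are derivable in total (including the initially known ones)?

15

Round 1: rule 5 [publish_ok, cache_hit => format_ok]; rule 7 [deploy_prod => rollback_ready]. Adds format_ok, rollback_ready.
Round 2: rule 2 [format_ok, deploy_prod => run_unit]. Adds run_unit.
Round 3: rule 9 [run_unit => compile_c]. Adds compile_c.
Round 4: rule 8 [compile_c, deploy_prod => hdr_changed]; rule 10 [compile_c, rollback_ready => src_changed]. Adds hdr_changed, src_changed.
Round 5: rule 3 [src_changed, lint_clean => compile_b]. Adds compile_b.
Round 6: rule 6 [compile_b => tag_release]. Adds tag_release.
Closure: {cache_hit, cfg_changed, compile_a, compile_b, compile_c, deploy_prod, format_ok, hdr_changed, lint_clean, publish_ok, rollback_ready, run_unit, src_changed, tag_release, tests_changed} — 15 facts.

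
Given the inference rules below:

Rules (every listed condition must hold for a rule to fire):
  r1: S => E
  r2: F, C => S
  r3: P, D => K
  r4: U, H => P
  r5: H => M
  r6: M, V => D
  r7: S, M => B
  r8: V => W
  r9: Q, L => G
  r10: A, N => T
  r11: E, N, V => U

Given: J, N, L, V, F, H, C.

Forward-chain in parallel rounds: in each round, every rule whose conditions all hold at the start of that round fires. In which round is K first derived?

Round 1 — r2, r5, r8, derive S, M, W.
Round 2 — r1, r6, r7, derive E, D, B.
Round 3 — r11, derive U.
Round 4 — r4, derive P.
Round 5 — r3, derive K.
K first appears in round 5.

5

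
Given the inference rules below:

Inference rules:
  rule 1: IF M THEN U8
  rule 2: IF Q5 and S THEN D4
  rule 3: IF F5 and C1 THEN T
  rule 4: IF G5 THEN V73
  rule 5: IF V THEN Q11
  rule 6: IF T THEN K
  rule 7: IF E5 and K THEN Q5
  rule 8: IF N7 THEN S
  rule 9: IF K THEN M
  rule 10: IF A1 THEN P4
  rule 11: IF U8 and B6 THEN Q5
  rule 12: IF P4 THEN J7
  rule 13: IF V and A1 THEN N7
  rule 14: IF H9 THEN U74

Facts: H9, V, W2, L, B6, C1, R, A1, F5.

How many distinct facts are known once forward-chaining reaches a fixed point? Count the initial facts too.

21

Round 1 fires rule 3, rule 5, rule 10, rule 13, rule 14, giving T, Q11, P4, N7, U74.
Round 2 fires rule 6, rule 8, rule 12, giving K, S, J7.
Round 3 fires rule 9, giving M.
Round 4 fires rule 1, giving U8.
Round 5 fires rule 11, giving Q5.
Round 6 fires rule 2, giving D4.
Closure: {A1, B6, C1, D4, F5, H9, J7, K, L, M, N7, P4, Q11, Q5, R, S, T, U74, U8, V, W2} — 21 facts.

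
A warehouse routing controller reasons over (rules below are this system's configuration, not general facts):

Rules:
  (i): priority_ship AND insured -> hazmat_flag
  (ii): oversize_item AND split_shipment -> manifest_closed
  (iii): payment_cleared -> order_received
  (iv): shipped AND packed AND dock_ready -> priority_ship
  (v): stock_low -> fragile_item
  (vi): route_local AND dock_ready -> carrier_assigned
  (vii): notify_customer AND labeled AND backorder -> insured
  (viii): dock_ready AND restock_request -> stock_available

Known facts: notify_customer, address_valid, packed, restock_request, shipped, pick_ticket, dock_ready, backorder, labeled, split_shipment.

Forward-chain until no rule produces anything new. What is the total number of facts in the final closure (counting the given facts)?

14

Round 1 — (iv), (vii), (viii), derive priority_ship, insured, stock_available.
Round 2 — (i), derive hazmat_flag.
Closure: {address_valid, backorder, dock_ready, hazmat_flag, insured, labeled, notify_customer, packed, pick_ticket, priority_ship, restock_request, shipped, split_shipment, stock_available} — 14 facts.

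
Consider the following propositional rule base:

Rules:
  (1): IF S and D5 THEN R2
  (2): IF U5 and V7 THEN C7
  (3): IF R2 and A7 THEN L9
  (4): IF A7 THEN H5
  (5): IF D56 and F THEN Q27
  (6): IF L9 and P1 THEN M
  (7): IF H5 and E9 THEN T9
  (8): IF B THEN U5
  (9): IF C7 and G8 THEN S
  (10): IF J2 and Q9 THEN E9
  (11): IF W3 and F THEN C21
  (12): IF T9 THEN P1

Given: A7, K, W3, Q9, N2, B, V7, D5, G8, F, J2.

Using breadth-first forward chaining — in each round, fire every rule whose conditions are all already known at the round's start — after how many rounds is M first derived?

6

Round 1: (4) [IF A7 THEN H5]; (8) [IF B THEN U5]; (10) [IF J2 and Q9 THEN E9]; (11) [IF W3 and F THEN C21]. Adds H5, U5, E9, C21.
Round 2: (2) [IF U5 and V7 THEN C7]; (7) [IF H5 and E9 THEN T9]. Adds C7, T9.
Round 3: (9) [IF C7 and G8 THEN S]; (12) [IF T9 THEN P1]. Adds S, P1.
Round 4: (1) [IF S and D5 THEN R2]. Adds R2.
Round 5: (3) [IF R2 and A7 THEN L9]. Adds L9.
Round 6: (6) [IF L9 and P1 THEN M]. Adds M.
M first appears in round 6.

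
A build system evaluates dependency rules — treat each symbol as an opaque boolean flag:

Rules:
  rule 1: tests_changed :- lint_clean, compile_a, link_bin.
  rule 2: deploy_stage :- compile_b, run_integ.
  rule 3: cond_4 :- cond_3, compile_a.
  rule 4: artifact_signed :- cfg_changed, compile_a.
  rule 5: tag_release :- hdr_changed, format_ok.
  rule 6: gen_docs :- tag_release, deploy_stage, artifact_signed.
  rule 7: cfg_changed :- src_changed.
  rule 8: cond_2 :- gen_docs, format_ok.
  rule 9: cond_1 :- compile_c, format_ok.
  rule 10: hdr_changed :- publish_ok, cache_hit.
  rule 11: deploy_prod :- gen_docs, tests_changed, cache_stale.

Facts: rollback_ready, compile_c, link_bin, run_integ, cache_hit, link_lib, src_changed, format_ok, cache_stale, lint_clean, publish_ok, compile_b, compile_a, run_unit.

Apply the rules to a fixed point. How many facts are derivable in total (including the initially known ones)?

[1] rule 1 [tests_changed :- lint_clean, compile_a, link_bin.]; rule 2 [deploy_stage :- compile_b, run_integ.]; rule 7 [cfg_changed :- src_changed.]; rule 9 [cond_1 :- compile_c, format_ok.]; rule 10 [hdr_changed :- publish_ok, cache_hit.]. ⇒ new: tests_changed, deploy_stage, cfg_changed, cond_1, hdr_changed.
[2] rule 4 [artifact_signed :- cfg_changed, compile_a.]; rule 5 [tag_release :- hdr_changed, format_ok.]. ⇒ new: artifact_signed, tag_release.
[3] rule 6 [gen_docs :- tag_release, deploy_stage, artifact_signed.]. ⇒ new: gen_docs.
[4] rule 8 [cond_2 :- gen_docs, format_ok.]; rule 11 [deploy_prod :- gen_docs, tests_changed, cache_stale.]. ⇒ new: cond_2, deploy_prod.
Closure: {artifact_signed, cache_hit, cache_stale, cfg_changed, compile_a, compile_b, compile_c, cond_1, cond_2, deploy_prod, deploy_stage, format_ok, gen_docs, hdr_changed, link_bin, link_lib, lint_clean, publish_ok, rollback_ready, run_integ, run_unit, src_changed, tag_release, tests_changed} — 24 facts.

24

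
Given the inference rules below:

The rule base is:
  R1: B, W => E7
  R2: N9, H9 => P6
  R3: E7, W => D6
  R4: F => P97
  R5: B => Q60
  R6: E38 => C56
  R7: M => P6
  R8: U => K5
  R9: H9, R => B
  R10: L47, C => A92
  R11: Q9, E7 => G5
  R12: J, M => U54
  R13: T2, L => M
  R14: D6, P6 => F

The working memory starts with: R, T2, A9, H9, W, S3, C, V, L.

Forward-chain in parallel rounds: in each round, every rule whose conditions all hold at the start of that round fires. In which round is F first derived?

Round 1: R9 [H9, R => B]; R13 [T2, L => M]. Adds B, M.
Round 2: R1 [B, W => E7]; R5 [B => Q60]; R7 [M => P6]. Adds E7, Q60, P6.
Round 3: R3 [E7, W => D6]. Adds D6.
Round 4: R14 [D6, P6 => F]. Adds F.
F first appears in round 4.

4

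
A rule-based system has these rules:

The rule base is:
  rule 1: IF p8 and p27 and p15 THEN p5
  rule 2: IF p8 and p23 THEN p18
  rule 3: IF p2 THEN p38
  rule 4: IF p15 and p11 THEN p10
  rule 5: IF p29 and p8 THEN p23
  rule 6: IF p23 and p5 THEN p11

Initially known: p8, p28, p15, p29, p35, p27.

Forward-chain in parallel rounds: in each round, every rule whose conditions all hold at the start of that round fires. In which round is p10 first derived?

Round 1 — rule 1, rule 5, derive p5, p23.
Round 2 — rule 2, rule 6, derive p18, p11.
Round 3 — rule 4, derive p10.
p10 first appears in round 3.

3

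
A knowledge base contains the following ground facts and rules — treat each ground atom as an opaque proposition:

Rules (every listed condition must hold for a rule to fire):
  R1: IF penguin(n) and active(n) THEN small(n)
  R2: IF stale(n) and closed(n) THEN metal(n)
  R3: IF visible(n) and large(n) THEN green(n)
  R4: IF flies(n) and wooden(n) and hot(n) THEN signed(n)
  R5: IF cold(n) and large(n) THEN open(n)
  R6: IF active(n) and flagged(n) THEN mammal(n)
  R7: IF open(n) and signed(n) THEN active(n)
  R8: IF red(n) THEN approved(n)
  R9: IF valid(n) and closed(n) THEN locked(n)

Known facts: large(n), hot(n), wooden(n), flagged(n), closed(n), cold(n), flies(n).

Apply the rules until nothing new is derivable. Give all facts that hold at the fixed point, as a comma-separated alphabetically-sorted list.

Round 1: R4 [IF flies(n) and wooden(n) and hot(n) THEN signed(n)]; R5 [IF cold(n) and large(n) THEN open(n)]. New: signed(n), open(n).
Round 2: R7 [IF open(n) and signed(n) THEN active(n)]. New: active(n).
Round 3: R6 [IF active(n) and flagged(n) THEN mammal(n)]. New: mammal(n).

active(n), closed(n), cold(n), flagged(n), flies(n), hot(n), large(n), mammal(n), open(n), signed(n), wooden(n)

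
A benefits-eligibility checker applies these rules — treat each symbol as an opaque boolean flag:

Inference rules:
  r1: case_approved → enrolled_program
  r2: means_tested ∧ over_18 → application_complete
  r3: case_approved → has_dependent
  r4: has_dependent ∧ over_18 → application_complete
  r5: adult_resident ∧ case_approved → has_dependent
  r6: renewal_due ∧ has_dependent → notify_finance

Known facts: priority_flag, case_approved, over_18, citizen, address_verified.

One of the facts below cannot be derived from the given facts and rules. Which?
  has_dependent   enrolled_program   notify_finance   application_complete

notify_finance

Round 1: r1 [case_approved → enrolled_program]; r3 [case_approved → has_dependent]. New: enrolled_program, has_dependent.
Round 2: r4 [has_dependent ∧ over_18 → application_complete]. New: application_complete.
Derived: application_complete (round 2), has_dependent (round 1), enrolled_program (round 1). notify_finance never appears in any round.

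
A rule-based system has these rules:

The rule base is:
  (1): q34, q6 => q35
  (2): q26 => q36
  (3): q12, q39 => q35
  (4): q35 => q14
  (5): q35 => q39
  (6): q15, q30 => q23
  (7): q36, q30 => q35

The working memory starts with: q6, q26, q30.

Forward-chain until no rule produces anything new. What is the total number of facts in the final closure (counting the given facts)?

7

Round 1 — (2), derive q36.
Round 2 — (7), derive q35.
Round 3 — (4), (5), derive q14, q39.
Closure: {q14, q26, q30, q35, q36, q39, q6} — 7 facts.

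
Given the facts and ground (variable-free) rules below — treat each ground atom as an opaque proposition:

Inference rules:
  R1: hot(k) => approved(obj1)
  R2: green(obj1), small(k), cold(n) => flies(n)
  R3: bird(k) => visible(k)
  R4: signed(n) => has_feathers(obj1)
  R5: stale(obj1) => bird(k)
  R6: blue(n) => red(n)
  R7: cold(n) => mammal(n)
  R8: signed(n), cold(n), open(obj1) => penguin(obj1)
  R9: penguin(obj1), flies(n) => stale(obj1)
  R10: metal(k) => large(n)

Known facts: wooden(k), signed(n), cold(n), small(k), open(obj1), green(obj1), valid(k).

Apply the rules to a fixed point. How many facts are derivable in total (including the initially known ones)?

14

Round 1: R2 [green(obj1), small(k), cold(n) => flies(n)]; R4 [signed(n) => has_feathers(obj1)]; R7 [cold(n) => mammal(n)]; R8 [signed(n), cold(n), open(obj1) => penguin(obj1)]. Adds flies(n), has_feathers(obj1), mammal(n), penguin(obj1).
Round 2: R9 [penguin(obj1), flies(n) => stale(obj1)]. Adds stale(obj1).
Round 3: R5 [stale(obj1) => bird(k)]. Adds bird(k).
Round 4: R3 [bird(k) => visible(k)]. Adds visible(k).
Closure: {bird(k), cold(n), flies(n), green(obj1), has_feathers(obj1), mammal(n), open(obj1), penguin(obj1), signed(n), small(k), stale(obj1), valid(k), visible(k), wooden(k)} — 14 facts.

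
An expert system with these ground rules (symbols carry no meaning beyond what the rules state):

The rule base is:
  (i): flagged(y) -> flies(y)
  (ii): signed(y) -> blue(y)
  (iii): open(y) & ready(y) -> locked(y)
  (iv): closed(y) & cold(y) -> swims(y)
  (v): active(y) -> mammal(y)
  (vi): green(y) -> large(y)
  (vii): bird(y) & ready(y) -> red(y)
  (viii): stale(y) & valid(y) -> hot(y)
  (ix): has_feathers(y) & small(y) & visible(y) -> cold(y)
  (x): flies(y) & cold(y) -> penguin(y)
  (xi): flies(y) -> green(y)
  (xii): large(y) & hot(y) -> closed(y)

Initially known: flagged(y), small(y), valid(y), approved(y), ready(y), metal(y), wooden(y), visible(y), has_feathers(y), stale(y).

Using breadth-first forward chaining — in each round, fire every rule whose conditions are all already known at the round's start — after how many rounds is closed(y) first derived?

4

Round 1: (i) [flagged(y) -> flies(y)]; (viii) [stale(y) & valid(y) -> hot(y)]; (ix) [has_feathers(y) & small(y) & visible(y) -> cold(y)]. Adds flies(y), hot(y), cold(y).
Round 2: (x) [flies(y) & cold(y) -> penguin(y)]; (xi) [flies(y) -> green(y)]. Adds penguin(y), green(y).
Round 3: (vi) [green(y) -> large(y)]. Adds large(y).
Round 4: (xii) [large(y) & hot(y) -> closed(y)]. Adds closed(y).
closed(y) first appears in round 4.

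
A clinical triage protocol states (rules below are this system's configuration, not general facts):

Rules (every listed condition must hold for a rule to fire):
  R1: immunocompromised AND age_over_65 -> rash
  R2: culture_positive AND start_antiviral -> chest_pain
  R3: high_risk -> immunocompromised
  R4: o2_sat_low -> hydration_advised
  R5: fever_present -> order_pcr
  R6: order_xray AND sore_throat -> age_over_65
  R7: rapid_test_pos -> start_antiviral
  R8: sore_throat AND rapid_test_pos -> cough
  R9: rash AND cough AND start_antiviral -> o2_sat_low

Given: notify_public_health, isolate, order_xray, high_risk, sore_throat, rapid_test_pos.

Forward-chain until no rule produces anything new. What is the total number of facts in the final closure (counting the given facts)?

Round 1: R3 [high_risk -> immunocompromised]; R6 [order_xray AND sore_throat -> age_over_65]; R7 [rapid_test_pos -> start_antiviral]; R8 [sore_throat AND rapid_test_pos -> cough]. New: immunocompromised, age_over_65, start_antiviral, cough.
Round 2: R1 [immunocompromised AND age_over_65 -> rash]. New: rash.
Round 3: R9 [rash AND cough AND start_antiviral -> o2_sat_low]. New: o2_sat_low.
Round 4: R4 [o2_sat_low -> hydration_advised]. New: hydration_advised.
Closure: {age_over_65, cough, high_risk, hydration_advised, immunocompromised, isolate, notify_public_health, o2_sat_low, order_xray, rapid_test_pos, rash, sore_throat, start_antiviral} — 13 facts.

13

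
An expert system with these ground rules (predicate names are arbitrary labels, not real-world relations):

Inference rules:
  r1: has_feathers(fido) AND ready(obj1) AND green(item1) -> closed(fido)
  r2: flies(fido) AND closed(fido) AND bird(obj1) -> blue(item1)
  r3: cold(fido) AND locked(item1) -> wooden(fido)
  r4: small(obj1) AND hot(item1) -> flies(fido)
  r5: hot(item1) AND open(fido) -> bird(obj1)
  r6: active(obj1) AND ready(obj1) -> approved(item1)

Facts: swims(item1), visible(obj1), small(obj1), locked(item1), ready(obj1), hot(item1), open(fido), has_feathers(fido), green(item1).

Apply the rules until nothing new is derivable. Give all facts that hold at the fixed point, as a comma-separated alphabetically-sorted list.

bird(obj1), blue(item1), closed(fido), flies(fido), green(item1), has_feathers(fido), hot(item1), locked(item1), open(fido), ready(obj1), small(obj1), swims(item1), visible(obj1)

Round 1: r1 [has_feathers(fido) AND ready(obj1) AND green(item1) -> closed(fido)]; r4 [small(obj1) AND hot(item1) -> flies(fido)]; r5 [hot(item1) AND open(fido) -> bird(obj1)]. New: closed(fido), flies(fido), bird(obj1).
Round 2: r2 [flies(fido) AND closed(fido) AND bird(obj1) -> blue(item1)]. New: blue(item1).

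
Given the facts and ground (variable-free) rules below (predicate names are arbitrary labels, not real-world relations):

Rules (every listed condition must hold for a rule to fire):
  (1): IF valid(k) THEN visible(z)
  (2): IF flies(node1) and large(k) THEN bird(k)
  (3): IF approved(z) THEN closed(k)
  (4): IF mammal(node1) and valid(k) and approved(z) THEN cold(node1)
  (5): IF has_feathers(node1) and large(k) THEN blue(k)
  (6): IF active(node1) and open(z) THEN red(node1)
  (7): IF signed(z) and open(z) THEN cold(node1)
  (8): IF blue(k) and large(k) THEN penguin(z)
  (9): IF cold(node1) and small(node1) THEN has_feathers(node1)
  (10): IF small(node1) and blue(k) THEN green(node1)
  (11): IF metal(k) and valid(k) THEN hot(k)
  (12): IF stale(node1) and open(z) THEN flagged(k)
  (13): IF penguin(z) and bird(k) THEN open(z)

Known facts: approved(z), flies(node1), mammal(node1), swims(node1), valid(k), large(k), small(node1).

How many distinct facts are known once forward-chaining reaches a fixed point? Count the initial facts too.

Round 1: (1) [IF valid(k) THEN visible(z)]; (2) [IF flies(node1) and large(k) THEN bird(k)]; (3) [IF approved(z) THEN closed(k)]; (4) [IF mammal(node1) and valid(k) and approved(z) THEN cold(node1)]. Adds visible(z), bird(k), closed(k), cold(node1).
Round 2: (9) [IF cold(node1) and small(node1) THEN has_feathers(node1)]. Adds has_feathers(node1).
Round 3: (5) [IF has_feathers(node1) and large(k) THEN blue(k)]. Adds blue(k).
Round 4: (8) [IF blue(k) and large(k) THEN penguin(z)]; (10) [IF small(node1) and blue(k) THEN green(node1)]. Adds penguin(z), green(node1).
Round 5: (13) [IF penguin(z) and bird(k) THEN open(z)]. Adds open(z).
Closure: {approved(z), bird(k), blue(k), closed(k), cold(node1), flies(node1), green(node1), has_feathers(node1), large(k), mammal(node1), open(z), penguin(z), small(node1), swims(node1), valid(k), visible(z)} — 16 facts.

16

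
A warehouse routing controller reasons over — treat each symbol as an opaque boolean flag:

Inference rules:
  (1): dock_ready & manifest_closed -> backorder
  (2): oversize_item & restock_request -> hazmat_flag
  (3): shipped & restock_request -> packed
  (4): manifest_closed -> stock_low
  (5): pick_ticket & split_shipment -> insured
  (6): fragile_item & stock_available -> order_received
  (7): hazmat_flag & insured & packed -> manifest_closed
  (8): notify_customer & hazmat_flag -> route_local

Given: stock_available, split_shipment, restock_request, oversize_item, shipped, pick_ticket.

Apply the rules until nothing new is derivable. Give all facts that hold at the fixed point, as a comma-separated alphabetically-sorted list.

hazmat_flag, insured, manifest_closed, oversize_item, packed, pick_ticket, restock_request, shipped, split_shipment, stock_available, stock_low

[1] (2) [oversize_item & restock_request -> hazmat_flag]; (3) [shipped & restock_request -> packed]; (5) [pick_ticket & split_shipment -> insured]. ⇒ new: hazmat_flag, packed, insured.
[2] (7) [hazmat_flag & insured & packed -> manifest_closed]. ⇒ new: manifest_closed.
[3] (4) [manifest_closed -> stock_low]. ⇒ new: stock_low.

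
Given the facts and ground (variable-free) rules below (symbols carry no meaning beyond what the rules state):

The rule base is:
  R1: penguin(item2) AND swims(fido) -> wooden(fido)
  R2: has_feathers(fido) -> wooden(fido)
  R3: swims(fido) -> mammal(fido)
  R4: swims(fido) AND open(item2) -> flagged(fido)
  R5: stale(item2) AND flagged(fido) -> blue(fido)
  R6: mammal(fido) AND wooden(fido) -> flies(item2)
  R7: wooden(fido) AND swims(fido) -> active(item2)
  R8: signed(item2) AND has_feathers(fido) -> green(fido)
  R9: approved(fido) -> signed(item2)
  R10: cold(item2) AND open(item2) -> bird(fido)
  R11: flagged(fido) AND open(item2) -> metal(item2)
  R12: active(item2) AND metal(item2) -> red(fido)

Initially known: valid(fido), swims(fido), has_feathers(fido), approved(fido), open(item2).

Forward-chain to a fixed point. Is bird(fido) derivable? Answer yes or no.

no

Round 1 fires R2, R3, R4, R9, giving wooden(fido), mammal(fido), flagged(fido), signed(item2).
Round 2 fires R6, R7, R8, R11, giving flies(item2), active(item2), green(fido), metal(item2).
Round 3 fires R12, giving red(fido).
Fixed point reached. bird(fido) is concluded only by R10; R10 needs cold(item2) (never derived).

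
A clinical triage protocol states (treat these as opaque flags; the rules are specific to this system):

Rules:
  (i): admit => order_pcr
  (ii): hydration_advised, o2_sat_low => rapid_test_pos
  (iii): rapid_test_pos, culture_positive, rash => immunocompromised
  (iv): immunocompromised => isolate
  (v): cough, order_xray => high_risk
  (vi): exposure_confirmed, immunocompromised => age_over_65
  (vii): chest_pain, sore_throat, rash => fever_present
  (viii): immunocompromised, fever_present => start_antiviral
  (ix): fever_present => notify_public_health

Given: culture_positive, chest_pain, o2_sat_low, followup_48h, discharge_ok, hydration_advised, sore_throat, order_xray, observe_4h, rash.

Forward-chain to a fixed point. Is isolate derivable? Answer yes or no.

yes

[1] (ii) [hydration_advised, o2_sat_low => rapid_test_pos]; (vii) [chest_pain, sore_throat, rash => fever_present]. ⇒ new: rapid_test_pos, fever_present.
[2] (iii) [rapid_test_pos, culture_positive, rash => immunocompromised]; (ix) [fever_present => notify_public_health]. ⇒ new: immunocompromised, notify_public_health.
[3] (iv) [immunocompromised => isolate]; (viii) [immunocompromised, fever_present => start_antiviral]. ⇒ new: isolate, start_antiviral.
isolate appears in round 3, so it is derivable.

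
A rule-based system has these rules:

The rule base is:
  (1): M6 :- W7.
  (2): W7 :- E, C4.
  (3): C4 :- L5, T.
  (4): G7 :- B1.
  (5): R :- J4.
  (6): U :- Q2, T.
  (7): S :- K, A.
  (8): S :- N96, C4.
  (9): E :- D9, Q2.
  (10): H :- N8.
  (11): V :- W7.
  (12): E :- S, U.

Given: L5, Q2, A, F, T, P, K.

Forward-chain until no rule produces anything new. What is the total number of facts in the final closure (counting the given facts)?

Round 1: (3) [C4 :- L5, T.]; (6) [U :- Q2, T.]; (7) [S :- K, A.]. Adds C4, U, S.
Round 2: (12) [E :- S, U.]. Adds E.
Round 3: (2) [W7 :- E, C4.]. Adds W7.
Round 4: (1) [M6 :- W7.]; (11) [V :- W7.]. Adds M6, V.
Closure: {A, C4, E, F, K, L5, M6, P, Q2, S, T, U, V, W7} — 14 facts.

14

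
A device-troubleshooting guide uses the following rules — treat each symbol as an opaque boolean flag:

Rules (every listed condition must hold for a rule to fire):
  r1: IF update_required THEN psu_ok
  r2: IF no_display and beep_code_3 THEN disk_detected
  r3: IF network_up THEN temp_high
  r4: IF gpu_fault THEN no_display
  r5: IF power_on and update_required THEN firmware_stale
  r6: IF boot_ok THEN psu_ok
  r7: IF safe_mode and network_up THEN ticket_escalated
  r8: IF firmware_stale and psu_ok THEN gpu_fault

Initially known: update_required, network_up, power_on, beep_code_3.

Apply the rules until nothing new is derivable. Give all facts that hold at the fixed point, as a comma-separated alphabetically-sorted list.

[1] r1 [IF update_required THEN psu_ok]; r3 [IF network_up THEN temp_high]; r5 [IF power_on and update_required THEN firmware_stale]. ⇒ new: psu_ok, temp_high, firmware_stale.
[2] r8 [IF firmware_stale and psu_ok THEN gpu_fault]. ⇒ new: gpu_fault.
[3] r4 [IF gpu_fault THEN no_display]. ⇒ new: no_display.
[4] r2 [IF no_display and beep_code_3 THEN disk_detected]. ⇒ new: disk_detected.

beep_code_3, disk_detected, firmware_stale, gpu_fault, network_up, no_display, power_on, psu_ok, temp_high, update_required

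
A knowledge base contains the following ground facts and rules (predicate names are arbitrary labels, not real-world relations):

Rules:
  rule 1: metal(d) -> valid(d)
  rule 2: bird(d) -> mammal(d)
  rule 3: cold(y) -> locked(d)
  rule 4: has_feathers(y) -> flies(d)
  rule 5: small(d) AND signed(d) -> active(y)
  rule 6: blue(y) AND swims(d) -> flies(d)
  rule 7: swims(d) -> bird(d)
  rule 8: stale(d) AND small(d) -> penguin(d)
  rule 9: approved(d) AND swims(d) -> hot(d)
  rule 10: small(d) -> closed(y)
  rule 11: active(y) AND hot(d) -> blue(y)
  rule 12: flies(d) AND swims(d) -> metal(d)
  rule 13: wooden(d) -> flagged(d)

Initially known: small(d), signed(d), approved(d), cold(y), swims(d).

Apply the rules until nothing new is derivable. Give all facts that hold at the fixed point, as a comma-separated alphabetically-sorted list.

Round 1: rule 3 [cold(y) -> locked(d)]; rule 5 [small(d) AND signed(d) -> active(y)]; rule 7 [swims(d) -> bird(d)]; rule 9 [approved(d) AND swims(d) -> hot(d)]; rule 10 [small(d) -> closed(y)]. New: locked(d), active(y), bird(d), hot(d), closed(y).
Round 2: rule 2 [bird(d) -> mammal(d)]; rule 11 [active(y) AND hot(d) -> blue(y)]. New: mammal(d), blue(y).
Round 3: rule 6 [blue(y) AND swims(d) -> flies(d)]. New: flies(d).
Round 4: rule 12 [flies(d) AND swims(d) -> metal(d)]. New: metal(d).
Round 5: rule 1 [metal(d) -> valid(d)]. New: valid(d).

active(y), approved(d), bird(d), blue(y), closed(y), cold(y), flies(d), hot(d), locked(d), mammal(d), metal(d), signed(d), small(d), swims(d), valid(d)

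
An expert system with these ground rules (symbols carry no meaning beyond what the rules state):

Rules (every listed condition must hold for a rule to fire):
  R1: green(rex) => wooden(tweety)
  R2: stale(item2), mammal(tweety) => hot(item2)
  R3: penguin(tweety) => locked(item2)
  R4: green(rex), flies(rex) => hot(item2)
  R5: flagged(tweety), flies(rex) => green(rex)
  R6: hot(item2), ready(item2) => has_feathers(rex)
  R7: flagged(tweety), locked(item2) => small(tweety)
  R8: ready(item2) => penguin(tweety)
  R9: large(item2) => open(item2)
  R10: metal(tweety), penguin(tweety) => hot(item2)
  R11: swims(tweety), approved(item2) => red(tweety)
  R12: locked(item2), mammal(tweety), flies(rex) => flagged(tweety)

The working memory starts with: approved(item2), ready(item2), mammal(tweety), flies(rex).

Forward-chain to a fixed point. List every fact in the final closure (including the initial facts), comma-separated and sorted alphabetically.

Round 1: R8 [ready(item2) => penguin(tweety)]. New: penguin(tweety).
Round 2: R3 [penguin(tweety) => locked(item2)]. New: locked(item2).
Round 3: R12 [locked(item2), mammal(tweety), flies(rex) => flagged(tweety)]. New: flagged(tweety).
Round 4: R5 [flagged(tweety), flies(rex) => green(rex)]; R7 [flagged(tweety), locked(item2) => small(tweety)]. New: green(rex), small(tweety).
Round 5: R1 [green(rex) => wooden(tweety)]; R4 [green(rex), flies(rex) => hot(item2)]. New: wooden(tweety), hot(item2).
Round 6: R6 [hot(item2), ready(item2) => has_feathers(rex)]. New: has_feathers(rex).

approved(item2), flagged(tweety), flies(rex), green(rex), has_feathers(rex), hot(item2), locked(item2), mammal(tweety), penguin(tweety), ready(item2), small(tweety), wooden(tweety)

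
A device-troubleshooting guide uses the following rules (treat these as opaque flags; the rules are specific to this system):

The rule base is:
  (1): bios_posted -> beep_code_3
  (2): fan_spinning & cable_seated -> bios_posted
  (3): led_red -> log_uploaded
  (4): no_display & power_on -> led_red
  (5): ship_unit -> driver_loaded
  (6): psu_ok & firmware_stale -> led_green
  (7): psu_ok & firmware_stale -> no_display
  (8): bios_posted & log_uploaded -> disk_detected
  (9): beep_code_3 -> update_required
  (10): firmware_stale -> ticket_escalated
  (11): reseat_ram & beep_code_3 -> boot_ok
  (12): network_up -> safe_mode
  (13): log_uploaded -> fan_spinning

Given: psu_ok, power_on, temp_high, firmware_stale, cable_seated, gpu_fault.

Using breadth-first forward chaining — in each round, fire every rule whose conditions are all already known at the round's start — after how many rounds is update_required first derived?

Round 1: (6) [psu_ok & firmware_stale -> led_green]; (7) [psu_ok & firmware_stale -> no_display]; (10) [firmware_stale -> ticket_escalated]. Adds led_green, no_display, ticket_escalated.
Round 2: (4) [no_display & power_on -> led_red]. Adds led_red.
Round 3: (3) [led_red -> log_uploaded]. Adds log_uploaded.
Round 4: (13) [log_uploaded -> fan_spinning]. Adds fan_spinning.
Round 5: (2) [fan_spinning & cable_seated -> bios_posted]. Adds bios_posted.
Round 6: (1) [bios_posted -> beep_code_3]; (8) [bios_posted & log_uploaded -> disk_detected]. Adds beep_code_3, disk_detected.
Round 7: (9) [beep_code_3 -> update_required]. Adds update_required.
update_required first appears in round 7.

7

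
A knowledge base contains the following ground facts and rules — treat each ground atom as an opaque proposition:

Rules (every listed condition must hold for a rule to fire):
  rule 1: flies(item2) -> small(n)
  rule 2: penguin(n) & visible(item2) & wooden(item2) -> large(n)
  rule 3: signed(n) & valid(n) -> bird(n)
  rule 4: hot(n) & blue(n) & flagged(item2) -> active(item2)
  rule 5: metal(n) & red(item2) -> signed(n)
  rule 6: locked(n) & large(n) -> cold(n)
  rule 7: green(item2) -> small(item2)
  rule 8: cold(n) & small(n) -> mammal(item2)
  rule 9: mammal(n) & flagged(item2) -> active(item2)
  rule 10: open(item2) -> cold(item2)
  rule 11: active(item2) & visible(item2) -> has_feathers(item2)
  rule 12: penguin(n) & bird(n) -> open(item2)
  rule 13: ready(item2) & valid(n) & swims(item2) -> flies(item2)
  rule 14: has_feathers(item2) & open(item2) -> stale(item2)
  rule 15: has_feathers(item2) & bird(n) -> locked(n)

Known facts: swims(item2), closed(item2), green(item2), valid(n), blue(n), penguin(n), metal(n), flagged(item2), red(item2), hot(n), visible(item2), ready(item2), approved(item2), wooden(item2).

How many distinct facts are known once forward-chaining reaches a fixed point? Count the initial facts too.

28

Round 1: rule 2 [penguin(n) & visible(item2) & wooden(item2) -> large(n)]; rule 4 [hot(n) & blue(n) & flagged(item2) -> active(item2)]; rule 5 [metal(n) & red(item2) -> signed(n)]; rule 7 [green(item2) -> small(item2)]; rule 13 [ready(item2) & valid(n) & swims(item2) -> flies(item2)]. Adds large(n), active(item2), signed(n), small(item2), flies(item2).
Round 2: rule 1 [flies(item2) -> small(n)]; rule 3 [signed(n) & valid(n) -> bird(n)]; rule 11 [active(item2) & visible(item2) -> has_feathers(item2)]. Adds small(n), bird(n), has_feathers(item2).
Round 3: rule 12 [penguin(n) & bird(n) -> open(item2)]; rule 15 [has_feathers(item2) & bird(n) -> locked(n)]. Adds open(item2), locked(n).
Round 4: rule 6 [locked(n) & large(n) -> cold(n)]; rule 10 [open(item2) -> cold(item2)]; rule 14 [has_feathers(item2) & open(item2) -> stale(item2)]. Adds cold(n), cold(item2), stale(item2).
Round 5: rule 8 [cold(n) & small(n) -> mammal(item2)]. Adds mammal(item2).
Closure: {active(item2), approved(item2), bird(n), blue(n), closed(item2), cold(item2), cold(n), flagged(item2), flies(item2), green(item2), has_feathers(item2), hot(n), large(n), locked(n), mammal(item2), metal(n), open(item2), penguin(n), ready(item2), red(item2), signed(n), small(item2), small(n), stale(item2), swims(item2), valid(n), visible(item2), wooden(item2)} — 28 facts.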